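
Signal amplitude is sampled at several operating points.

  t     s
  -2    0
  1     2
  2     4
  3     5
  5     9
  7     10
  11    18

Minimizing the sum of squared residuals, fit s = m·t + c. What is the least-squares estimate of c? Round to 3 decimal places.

c = 1.441

Entries of MᵀM: Σt·t = 213, Σt = 27, Σ1 = 7.
And Σt·s = 338, Σs = 48.
So MᵀM·[m, c]ᵀ = Mᵀs: [[213, 27]; [27, 7]]·[m, c]ᵀ = [338, 48]ᵀ.
det = 213·7 − 27² = 762.
m = (338·7 − 27·48)/762 = 535/381; c = (213·48 − 27·338)/762 = 183/127.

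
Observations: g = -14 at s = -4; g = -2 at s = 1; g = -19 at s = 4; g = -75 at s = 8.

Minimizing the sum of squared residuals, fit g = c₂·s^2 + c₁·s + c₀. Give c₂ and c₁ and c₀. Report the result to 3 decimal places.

c₂ = -1.088, c₁ = -0.699, c₀ = 0.468

Entries of AᵀA: Σs^2·s^2 = 4609, Σs^2·s = 513, Σs^2 = 97, Σs·s = 97, Σs = 9, Σ1 = 4.
For Aᵀg: Σs^2·g = -5330, Σs·g = -622, Σg = -110.
So AᵀA·[c₂, c₁, c₀]ᵀ = Aᵀg: [[4609, 513, 97]; [513, 97, 9]; [97, 9, 4]]·[c₂, c₁, c₀]ᵀ = [-5330, -622, -110]ᵀ.
Row-reducing yields c₂ = -31321/28776, c₁ = -6709/9592, c₀ = 1685/3597.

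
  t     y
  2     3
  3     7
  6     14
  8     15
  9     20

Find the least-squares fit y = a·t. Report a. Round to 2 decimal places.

Entries of AᵀA: Σt·t = 194.
And Σt·y = 411.
Normal equations: [[194]]·[a]ᵀ = [411]ᵀ.
Hence a = 411 / 194 ≈ 2.11856.

a = 2.12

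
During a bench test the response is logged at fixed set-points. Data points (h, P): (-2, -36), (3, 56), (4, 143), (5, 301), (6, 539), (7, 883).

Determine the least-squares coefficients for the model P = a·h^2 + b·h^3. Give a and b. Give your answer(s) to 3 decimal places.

From the data, Σh^2·h^2 = 4675, Σh^2·h^3 = 28943, Σh^3·h^3 = 184819.
Moment sums: Σh^2·P = 72844, Σh^3·P = 467870.
Δ = 4675·184819 − 28943² = 26331576.
a = (72844·184819 − 28943·467870)/26331576 = -13101029/4388596; b = (4675·467870 − 28943·72844)/26331576 = 13161393/4388596.

a = -2.985, b = 2.999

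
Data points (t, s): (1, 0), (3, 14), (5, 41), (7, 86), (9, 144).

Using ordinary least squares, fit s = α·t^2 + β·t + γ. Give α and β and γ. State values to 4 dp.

Normal-equation sums: Σt^2·t^2 = 9669, Σt^2·t = 1225, Σt^2 = 165, Σt·t = 165, Σt = 25, Σ1 = 5.
For Aᵀs: Σt^2·s = 17029, Σt·s = 2145, Σs = 285.
Normal equations: [[9669, 1225, 165]; [1225, 165, 25]; [165, 25, 5]]·[α, β, γ]ᵀ = [17029, 2145, 285]ᵀ.
Inverting the 3×3 Gram matrix, [α, β, γ]ᵀ = [53/28, -13/14, -23/28]ᵀ.

α = 1.8929, β = -0.9286, γ = -0.8214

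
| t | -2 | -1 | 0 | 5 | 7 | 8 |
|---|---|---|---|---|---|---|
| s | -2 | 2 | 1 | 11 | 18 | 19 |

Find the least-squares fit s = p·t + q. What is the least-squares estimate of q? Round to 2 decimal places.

q = 2.31

Entries of AᵀA: Σt·t = 143, Σt = 17, Σ1 = 6.
And Σt·s = 335, Σs = 49.
Normal equations: [[143, 17]; [17, 6]]·[p, q]ᵀ = [335, 49]ᵀ.
Eliminating q: 6·(row 1) − 17·(row 2) gives 569·p = 6·335 − 17·49 = 1177, so p = 1177/569.
Then q = (49 − 17·(1177/569))/6 = 1312/569.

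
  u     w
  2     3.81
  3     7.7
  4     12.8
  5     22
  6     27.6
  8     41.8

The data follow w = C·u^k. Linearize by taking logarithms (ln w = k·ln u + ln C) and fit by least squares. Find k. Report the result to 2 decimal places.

k = 1.77

Let Y = ln w. Fitting Y = k·ln u + ln C by least squares:
XᵀX = [[13.7340, 8.6587]; [8.6587, 6]], rhs = [25.3859, 16.0700]ᵀ  (here Σln u = 8.6587, Σ(ln u)² = 13.7340, Σln w = 16.0700, Σln u·ln w = 25.3859).
Δ = 13.7340·6 − (8.6587)² = 7.4309; k = (25.3859·6 − 8.6587·16.0700)/7.4309 = 1.77227, ln C = (13.7340·16.0700 − 8.6587·25.3859)/7.4309 = 0.12075.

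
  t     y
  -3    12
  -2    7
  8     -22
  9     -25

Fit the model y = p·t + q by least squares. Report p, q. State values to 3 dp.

p = -3.008, q = 2.025

The normal system XᵀX·[p, q]ᵀ = Xᵀy is [[158, 12]; [12, 4]]·[p, q]ᵀ = [-451, -28]ᵀ.
det = 158·4 − 12² = 488.
p = ((-451)·4 − 12·(-28))/488 = -367/122; q = (158·(-28) − 12·(-451))/488 = 247/122.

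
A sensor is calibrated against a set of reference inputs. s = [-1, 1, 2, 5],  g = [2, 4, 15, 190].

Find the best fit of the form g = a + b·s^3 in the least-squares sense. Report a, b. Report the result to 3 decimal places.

a = 3.013, b = 1.496

Sums needed: Σ1 = 4, Σs^3 = 133, Σs^3·s^3 = 15691.
Right-hand side: Σg = 211, Σs^3·g = 23872.
MᵀM·[a, b]ᵀ = Mᵀg becomes [[4, 133]; [133, 15691]]·[a, b]ᵀ = [211, 23872]ᵀ.
Determinant 4·15691 − 133² = 45075.
a = (211·15691 − 133·23872)/45075 = 1811/601; b = (4·23872 − 133·211)/45075 = 899/601.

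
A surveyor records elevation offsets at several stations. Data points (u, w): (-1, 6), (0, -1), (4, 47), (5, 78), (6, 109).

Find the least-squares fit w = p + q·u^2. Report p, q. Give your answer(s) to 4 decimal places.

Entries of MᵀM: Σ1 = 5, Σu^2 = 78, Σu^2·u^2 = 2178.
Moment sums: Σw = 239, Σu^2·w = 6632.
Normal equations: [[5, 78]; [78, 2178]]·[p, q]ᵀ = [239, 6632]ᵀ.
Determinant 5·2178 − 78² = 4806.
p = (239·2178 − 78·6632)/4806 = 541/801; q = (5·6632 − 78·239)/4806 = 7259/2403.

p = 0.6754, q = 3.0208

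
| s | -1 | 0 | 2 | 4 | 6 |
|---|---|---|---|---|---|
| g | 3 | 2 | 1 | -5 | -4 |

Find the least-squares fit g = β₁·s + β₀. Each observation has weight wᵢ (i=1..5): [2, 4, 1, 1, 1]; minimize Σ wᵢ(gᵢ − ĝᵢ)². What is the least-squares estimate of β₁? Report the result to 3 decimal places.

Forming XᵀWX = [[58, 10]; [10, 9]] and XᵀWg = [-48, 6]ᵀ gives XᵀWX·[β₁, β₀]ᵀ = XᵀWg.
Δ = 58·9 − 10² = 422.
β₁ = ((-48)·9 − 10·6)/422 = -246/211; β₀ = (58·6 − 10·(-48))/422 = 414/211.

β₁ = -1.166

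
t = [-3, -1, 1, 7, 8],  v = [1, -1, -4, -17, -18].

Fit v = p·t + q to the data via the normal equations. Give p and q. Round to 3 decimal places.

From the data, Σt·t = 124, Σt = 12, Σ1 = 5.
Right-hand side: Σt·v = -269, Σv = -39.
AᵀA·[p, q]ᵀ = Aᵀv becomes [[124, 12]; [12, 5]]·[p, q]ᵀ = [-269, -39]ᵀ.
det = 124·5 − 12² = 476.
p = ((-269)·5 − 12·(-39))/476 = -877/476; q = (124·(-39) − 12·(-269))/476 = -402/119.

p = -1.842, q = -3.378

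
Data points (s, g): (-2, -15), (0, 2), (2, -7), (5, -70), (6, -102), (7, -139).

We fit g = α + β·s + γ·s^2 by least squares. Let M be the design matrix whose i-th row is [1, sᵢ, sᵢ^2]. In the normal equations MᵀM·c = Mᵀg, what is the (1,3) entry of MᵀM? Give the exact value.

Row 1 ↔ basis 1, column 3 ↔ basis s^2, so (MᵀM)_{1,3} = Σᵢ s^2 = (1)·(4) + (1)·(0) + (1)·(4) + (1)·(25) + (1)·(36) + (1)·(49) = 118.

118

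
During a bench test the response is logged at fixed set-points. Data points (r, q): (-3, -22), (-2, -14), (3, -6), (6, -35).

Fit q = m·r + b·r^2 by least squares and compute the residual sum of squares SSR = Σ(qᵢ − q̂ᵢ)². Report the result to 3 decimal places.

XᵀX·[m, b]ᵀ = Xᵀq reads: 58·m + 208·b = -134;  208·m + 1474·b = -1568.
(Σr·r = 58, Σr·r^2 = 208, Σr^2·r^2 = 1474, Σr·q = -134, Σr^2·q = -1568.)
det = 58·1474 − 208² = 42228.
m = ((-134)·1474 − 208·(-1568))/42228 = 1191/391; b = (58·(-1568) − 208·(-134))/42228 = -584/391.
Residuals: 227/391, -756/391, -39/23, 193/391; SSR = 2813/391.

SSR = 7.194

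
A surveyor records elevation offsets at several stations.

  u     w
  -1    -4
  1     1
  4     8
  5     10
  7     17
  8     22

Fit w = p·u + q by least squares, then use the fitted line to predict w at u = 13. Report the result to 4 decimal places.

ŵ = 33.9000

MᵀM·[p, q]ᵀ = Mᵀw reads: 156·p + 24·q = 382;  24·p + 6·q = 54.
(Σu·u = 156, Σu = 24, Σ1 = 6, Σu·w = 382, Σw = 54.)
det = 156·6 − 24² = 360.
p = (382·6 − 24·54)/360 = 83/30; q = (156·54 − 24·382)/360 = -31/15.
At u = 13: ŵ = (83/30)·(13) + (-31/15)·(1) = 339/10.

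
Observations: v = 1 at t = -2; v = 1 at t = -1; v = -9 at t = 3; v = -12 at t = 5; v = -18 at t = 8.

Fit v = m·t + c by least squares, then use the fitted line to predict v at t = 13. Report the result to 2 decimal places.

v̂ = -28.11

The normal system AᵀA·[m, c]ᵀ = Aᵀv is [[103, 13]; [13, 5]]·[m, c]ᵀ = [-234, -37]ᵀ.
det = 103·5 − 13² = 346.
m = ((-234)·5 − 13·(-37))/346 = -689/346; c = (103·(-37) − 13·(-234))/346 = -769/346.
At t = 13: v̂ = (-689/346)·(13) + (-769/346)·(1) = -4863/173.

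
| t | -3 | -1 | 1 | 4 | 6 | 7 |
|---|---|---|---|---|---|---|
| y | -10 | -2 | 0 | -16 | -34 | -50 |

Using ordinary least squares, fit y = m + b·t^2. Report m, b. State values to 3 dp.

Sums needed: Σ1 = 6, Σt^2 = 112, Σt^2·t^2 = 4036.
Right-hand side: Σy = -112, Σt^2·y = -4022.
Normal equations: [[6, 112]; [112, 4036]]·[m, b]ᵀ = [-112, -4022]ᵀ.
det = 6·4036 − 112² = 11672.
m = ((-112)·4036 − 112·(-4022))/11672 = -196/1459; b = (6·(-4022) − 112·(-112))/11672 = -2897/2918.

m = -0.134, b = -0.993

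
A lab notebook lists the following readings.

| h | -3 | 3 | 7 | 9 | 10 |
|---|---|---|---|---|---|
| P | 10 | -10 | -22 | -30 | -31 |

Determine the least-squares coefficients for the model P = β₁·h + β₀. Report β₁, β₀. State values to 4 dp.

β₁ = -3.2128, β₀ = 0.1064

With design matrix A, AᵀA = [[248, 26]; [26, 5]] and AᵀP = [-794, -83]ᵀ.
Δ = 248·5 − 26² = 564.
β₁ = ((-794)·5 − 26·(-83))/564 = -151/47; β₀ = (248·(-83) − 26·(-794))/564 = 5/47.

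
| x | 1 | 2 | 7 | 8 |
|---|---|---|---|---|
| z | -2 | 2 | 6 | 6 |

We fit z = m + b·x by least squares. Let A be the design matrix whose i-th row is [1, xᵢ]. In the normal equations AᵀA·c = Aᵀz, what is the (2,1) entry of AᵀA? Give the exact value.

Row 2 ↔ basis x, column 1 ↔ basis 1, so (AᵀA)_{2,1} = Σᵢ x = (1)·(1) + (2)·(1) + (7)·(1) + (8)·(1) = 18.

18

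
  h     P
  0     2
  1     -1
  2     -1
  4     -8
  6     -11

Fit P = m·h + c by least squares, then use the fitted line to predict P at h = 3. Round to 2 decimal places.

P̂ = -4.69

Forming AᵀA = [[57, 13]; [13, 5]] and AᵀP = [-101, -19]ᵀ gives AᵀA·[m, c]ᵀ = AᵀP.
Determinant 57·5 − 13² = 116.
m = ((-101)·5 − 13·(-19))/116 = -129/58; c = (57·(-19) − 13·(-101))/116 = 115/58.
At h = 3: P̂ = (-129/58)·(3) + (115/58)·(1) = -136/29.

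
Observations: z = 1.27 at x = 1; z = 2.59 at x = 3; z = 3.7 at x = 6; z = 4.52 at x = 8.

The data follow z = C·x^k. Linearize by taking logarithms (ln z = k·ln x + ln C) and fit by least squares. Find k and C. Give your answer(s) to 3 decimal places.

k = 0.603, C = 1.288

With ln zᵢ as the transformed response and ln xᵢ as the regressor:
XᵀX = [[8.7414, 4.9698]; [4.9698, 4]], rhs = [6.5266, 4.0075]ᵀ  (here Σln x = 4.9698, Σ(ln x)² = 8.7414, Σln z = 4.0075, Σln x·ln z = 6.5266).
Δ = 8.7414·4 − (4.9698)² = 10.2667; k = (6.5266·4 − 4.9698·4.0075)/10.2667 = 0.60289, ln C = (8.7414·4.0075 − 4.9698·6.5266)/10.2667 = 0.25281, so C = exp(0.25281) = 1.28764.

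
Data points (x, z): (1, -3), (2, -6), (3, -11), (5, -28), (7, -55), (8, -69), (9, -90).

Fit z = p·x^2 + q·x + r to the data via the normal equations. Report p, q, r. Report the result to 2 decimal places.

p = -1.14, q = 0.59, r = -2.54

Entries of MᵀM: Σx^2·x^2 = 13781, Σx^2·x = 1745, Σx^2 = 233, Σx·x = 233, Σx = 35, Σ1 = 7.
Moment sums: Σx^2·z = -15227, Σx·z = -1935, Σz = -262.
MᵀM·[p, q, r]ᵀ = Mᵀz becomes [[13781, 1745, 233]; [1745, 233, 35]; [233, 35, 7]]·[p, q, r]ᵀ = [-15227, -1935, -262]ᵀ.
Inverting the 3×3 Gram matrix, [p, q, r]ᵀ = [-1793/1578, 26845/45762, -19379/7627]ᵀ.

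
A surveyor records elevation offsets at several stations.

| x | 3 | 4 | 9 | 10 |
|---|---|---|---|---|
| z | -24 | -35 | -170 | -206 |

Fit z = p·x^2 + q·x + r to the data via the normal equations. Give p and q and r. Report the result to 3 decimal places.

Setting ∂/∂p … = 0 gives: 16898·p + 1820·q + 206·r = -35146;  1820·p + 206·q + 26·r = -3802;  206·p + 26·q + 4·r = -435.
Inverting the 3×3 Gram matrix, [p, q, r]ᵀ = [-25/12, 331/444, -933/148]ᵀ.

p = -2.083, q = 0.745, r = -6.304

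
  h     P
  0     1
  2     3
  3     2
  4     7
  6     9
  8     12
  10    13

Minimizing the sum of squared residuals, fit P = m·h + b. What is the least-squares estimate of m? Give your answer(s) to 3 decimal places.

m = 1.340

Normal-equation sums: Σh·h = 229, Σh = 33, Σ1 = 7.
Moment sums: Σh·P = 320, ΣP = 47.
XᵀX·[m, b]ᵀ = XᵀP becomes [[229, 33]; [33, 7]]·[m, b]ᵀ = [320, 47]ᵀ.
Eliminating b: 7·(row 1) − 33·(row 2) gives 514·m = 7·320 − 33·47 = 689, so m = 689/514.
Then b = (47 − 33·(689/514))/7 = 203/514.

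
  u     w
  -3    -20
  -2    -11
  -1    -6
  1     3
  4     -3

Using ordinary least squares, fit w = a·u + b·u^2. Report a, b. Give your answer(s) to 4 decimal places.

a = 3.5439, b = -1.0641

Entries of AᵀA: Σu·u = 31, Σu·u^2 = 29, Σu^2·u^2 = 355.
And Σu·w = 79, Σu^2·w = -275.
Determinant 31·355 − 29² = 10164.
a = (79·355 − 29·(-275))/10164 = 9005/2541; b = (31·(-275) − 29·79)/10164 = -2704/2541.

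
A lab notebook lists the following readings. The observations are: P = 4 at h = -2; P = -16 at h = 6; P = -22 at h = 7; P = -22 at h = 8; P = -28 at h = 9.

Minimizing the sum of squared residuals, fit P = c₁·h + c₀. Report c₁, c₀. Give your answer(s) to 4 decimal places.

Setting ∂/∂c₁ … = 0 gives: 234·c₁ + 28·c₀ = -686;  28·c₁ + 5·c₀ = -84.
(Σh·h = 234, Σh = 28, Σ1 = 5, Σh·P = -686, ΣP = -84.)
det = 234·5 − 28² = 386.
c₁ = ((-686)·5 − 28·(-84))/386 = -539/193; c₀ = (234·(-84) − 28·(-686))/386 = -224/193.

c₁ = -2.7927, c₀ = -1.1606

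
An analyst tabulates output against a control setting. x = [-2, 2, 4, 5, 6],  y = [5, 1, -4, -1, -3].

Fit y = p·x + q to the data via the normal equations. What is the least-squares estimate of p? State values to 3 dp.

p = -1.025

Compute the Gram sums: Σx·x = 85, Σx = 15, Σ1 = 5.
For Aᵀy: Σx·y = -47, Σy = -2.
det = 85·5 − 15² = 200.
p = ((-47)·5 − 15·(-2))/200 = -41/40; q = (85·(-2) − 15·(-47))/200 = 107/40.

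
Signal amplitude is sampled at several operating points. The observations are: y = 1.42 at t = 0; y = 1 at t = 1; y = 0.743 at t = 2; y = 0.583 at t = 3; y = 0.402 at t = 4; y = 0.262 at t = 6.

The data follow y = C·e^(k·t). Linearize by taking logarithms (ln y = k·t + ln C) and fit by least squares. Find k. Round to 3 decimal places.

k = -0.283

With ln yᵢ as the transformed response and tᵢ as the regressor:
Over the data: Σt = 16.0000, Σ(t)² = 66.0000, Σln y = -2.7367, Σt·ln y = -13.8945.
Normal system: [[66.0000, 16.0000]; [16.0000, 6]]·[k, ln C]ᵀ = [-13.8945, -2.7367]ᵀ.
Slope k = (n·Σt·ln y − Σt·Σln y)/(n·Σ(t)² − (Σt)²) = (6·-13.8945 − 16.0000·-2.7367)/140.0000 = -0.28271; ln C = (Σln y − k·Σt)/n = 0.29779.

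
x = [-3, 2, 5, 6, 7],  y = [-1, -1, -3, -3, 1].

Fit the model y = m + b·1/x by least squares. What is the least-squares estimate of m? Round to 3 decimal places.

m = -1.333

Sums needed: Σ1 = 5, Σ1/x = 71/105, Σ1/x·1/x = 9907/22050.
Right-hand side: Σy = -7, Σ1/x·y = -118/105.
Normal equations: [[5, 71/105]; [71/105, 9907/22050]]·[m, b]ᵀ = [-7, -118/105]ᵀ.
Δ = 5·(9907/22050) − (71/105)² = 13151/7350.
m = ((-7)·(9907/22050) − (71/105)·(-118/105))/(13151/7350) = -17531/13151; b = (5·(-118/105) − (71/105)·(-7))/(13151/7350) = -6510/13151.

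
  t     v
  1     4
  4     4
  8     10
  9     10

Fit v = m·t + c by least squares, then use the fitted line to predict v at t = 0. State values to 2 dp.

Entries of MᵀM: Σt·t = 162, Σt = 22, Σ1 = 4.
And Σt·v = 190, Σv = 28.
Normal equations: [[162, 22]; [22, 4]]·[m, c]ᵀ = [190, 28]ᵀ.
Eliminating c: 4·(row 1) − 22·(row 2) gives 164·m = 4·190 − 22·28 = 144, so m = 36/41.
Then c = (28 − 22·(36/41))/4 = 89/41.
At t = 0: v̂ = (36/41)·(0) + (89/41)·(1) = 89/41.

v̂ = 2.17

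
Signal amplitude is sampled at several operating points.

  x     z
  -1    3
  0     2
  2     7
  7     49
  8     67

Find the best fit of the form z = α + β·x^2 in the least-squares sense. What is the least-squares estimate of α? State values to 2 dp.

α = 2.19

Normal-equation sums: Σ1 = 5, Σx^2 = 118, Σx^2·x^2 = 6514.
And Σz = 128, Σx^2·z = 6720.
So MᵀM·[α, β]ᵀ = Mᵀz: [[5, 118]; [118, 6514]]·[α, β]ᵀ = [128, 6720]ᵀ.
Δ = 5·6514 − 118² = 18646.
α = (128·6514 − 118·6720)/18646 = 20416/9323; β = (5·6720 − 118·128)/18646 = 9248/9323.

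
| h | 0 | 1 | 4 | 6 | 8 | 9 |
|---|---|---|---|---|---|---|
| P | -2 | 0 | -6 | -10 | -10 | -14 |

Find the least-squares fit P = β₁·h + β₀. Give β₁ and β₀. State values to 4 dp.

β₁ = -1.3960, β₀ = -0.4851

The normal equations are: 198·β₁ + 28·β₀ = -290;  28·β₁ + 6·β₀ = -42.
Δ = 198·6 − 28² = 404.
β₁ = ((-290)·6 − 28·(-42))/404 = -141/101; β₀ = (198·(-42) − 28·(-290))/404 = -49/101.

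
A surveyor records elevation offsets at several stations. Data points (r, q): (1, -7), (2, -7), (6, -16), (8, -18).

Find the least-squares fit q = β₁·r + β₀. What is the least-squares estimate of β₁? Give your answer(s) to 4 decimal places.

β₁ = -1.7405

Normal-equation sums: Σr·r = 105, Σr = 17, Σ1 = 4.
For Mᵀq: Σr·q = -261, Σq = -48.
Δ = 105·4 − 17² = 131.
β₁ = ((-261)·4 − 17·(-48))/131 = -228/131; β₀ = (105·(-48) − 17·(-261))/131 = -603/131.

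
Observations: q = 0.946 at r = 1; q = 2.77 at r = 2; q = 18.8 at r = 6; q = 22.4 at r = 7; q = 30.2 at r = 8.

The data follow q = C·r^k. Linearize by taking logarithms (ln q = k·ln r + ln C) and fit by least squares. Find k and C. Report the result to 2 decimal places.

Let Y = ln q. Fitting Y = k·ln r + ln C by least squares:
XᵀX = [[11.8015, 6.5103]; [6.5103, 5]], rhs = [19.0993, 10.4141]ᵀ  (here Σln r = 6.5103, Σ(ln r)² = 11.8015, Σln q = 10.4141, Σln r·ln q = 19.0993).
Slope k = (n·Σln r·ln q − Σln r·Σln q)/(n·Σ(ln r)² − (Σln r)²) = (5·19.0993 − 6.5103·10.4141)/16.6240 = 1.66616; ln C = (Σln q − k·Σln r)/n = -0.08660, so C = exp(-0.08660) = 0.91704.

k = 1.67, C = 0.92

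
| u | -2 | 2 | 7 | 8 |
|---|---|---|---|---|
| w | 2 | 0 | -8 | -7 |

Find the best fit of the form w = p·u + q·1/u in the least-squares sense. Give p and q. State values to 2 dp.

p = -1.03, q = 2.02

From the data, Σu·u = 121, Σu·1/u = 4, Σ1/u·1/u = 1681/3136.
And Σu·w = -116, Σ1/u·w = -169/56.
So XᵀX·[p, q]ᵀ = Xᵀw: [[121, 4]; [4, 1681/3136]]·[p, q]ᵀ = [-116, -169/56]ᵀ.
Δ = 121·(1681/3136) − 4² = 153225/3136.
p = ((-116)·(1681/3136) − 4·(-169/56))/(153225/3136) = -1164/1135; q = (121·(-169/56) − 4·(-116))/(153225/3136) = 2296/1135.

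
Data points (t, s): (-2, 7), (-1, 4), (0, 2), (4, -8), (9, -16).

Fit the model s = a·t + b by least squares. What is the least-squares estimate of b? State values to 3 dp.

b = 1.995

From the data, Σt·t = 102, Σt = 10, Σ1 = 5.
And Σt·s = -194, Σs = -11.
Determinant 102·5 − 10² = 410.
a = ((-194)·5 − 10·(-11))/410 = -86/41; b = (102·(-11) − 10·(-194))/410 = 409/205.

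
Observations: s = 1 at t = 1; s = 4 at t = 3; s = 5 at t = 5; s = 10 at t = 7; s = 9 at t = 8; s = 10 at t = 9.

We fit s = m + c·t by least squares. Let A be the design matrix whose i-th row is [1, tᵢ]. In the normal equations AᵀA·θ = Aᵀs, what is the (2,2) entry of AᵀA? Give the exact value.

Row 2 ↔ basis t, column 2 ↔ basis t, so (AᵀA)_{2,2} = Σᵢ (t)·(t) = (1)·(1) + (3)·(3) + (5)·(5) + (7)·(7) + (8)·(8) + (9)·(9) = 229.

229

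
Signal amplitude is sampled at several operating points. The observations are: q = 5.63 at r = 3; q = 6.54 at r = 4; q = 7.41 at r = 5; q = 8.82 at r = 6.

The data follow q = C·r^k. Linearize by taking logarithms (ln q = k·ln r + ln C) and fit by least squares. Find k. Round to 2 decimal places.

With ln qᵢ as the transformed response and ln rᵢ as the regressor:
XᵀX = [[8.9295, 5.8861]; [5.8861, 4]], rhs = [11.6260, 7.7859]ᵀ  (here Σln r = 5.8861, Σ(ln r)² = 8.9295, Σln q = 7.7859, Σln r·ln q = 11.6260).
Δ = 8.9295·4 − (5.8861)² = 1.0716; k = (11.6260·4 − 5.8861·7.7859)/1.0716 = 0.63037, ln C = (8.9295·7.7859 − 5.8861·11.6260)/1.0716 = 1.01887.

k = 0.63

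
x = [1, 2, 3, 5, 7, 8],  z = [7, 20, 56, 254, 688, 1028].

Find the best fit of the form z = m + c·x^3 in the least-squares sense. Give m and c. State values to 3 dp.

With design matrix M, MᵀM = [[6, 1016]; [1016, 396212]] and Mᵀz = [2053, 795749]ᵀ.
Δ = 6·396212 − 1016² = 1345016.
m = (2053·396212 − 1016·795749)/1345016 = 1235563/336254; c = (6·795749 − 1016·2053)/1345016 = 1344323/672508.

m = 3.674, c = 1.999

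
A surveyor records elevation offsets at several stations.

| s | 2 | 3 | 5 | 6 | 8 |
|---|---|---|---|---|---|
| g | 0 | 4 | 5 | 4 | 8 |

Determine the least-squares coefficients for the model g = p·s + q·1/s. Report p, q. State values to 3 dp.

Normal-equation sums: Σs·s = 138, Σs·1/s = 5, Σ1/s·1/s = 6401/14400.
For Aᵀg: Σs·g = 125, Σ1/s·g = 4.
Normal equations: [[138, 5]; [5, 6401/14400]]·[p, q]ᵀ = [125, 4]ᵀ.
Eliminating q: (6401/14400)·(row 1) − 5·(row 2) gives (87223/2400)·p = (6401/14400)·125 − 5·4 = 20485/576, so p = 512125/523338.
Then q = (4 − 5·(512125/523338))/(6401/14400) = -175200/87223.

p = 0.979, q = -2.009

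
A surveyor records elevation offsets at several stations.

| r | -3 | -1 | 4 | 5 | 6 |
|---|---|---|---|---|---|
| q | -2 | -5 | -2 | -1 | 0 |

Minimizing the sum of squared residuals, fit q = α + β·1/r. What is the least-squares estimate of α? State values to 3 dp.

α = -1.555

Entries of XᵀX: Σ1 = 5, Σ1/r = -43/60, Σ1/r·1/r = 4469/3600.
Right-hand side: Σq = -10, Σ1/r·q = 149/30.
XᵀX·[α, β]ᵀ = Xᵀq becomes [[5, -43/60]; [-43/60, 4469/3600]]·[α, β]ᵀ = [-10, 149/30]ᵀ.
det = 5·(4469/3600) − (-43/60)² = 427/75.
α = ((-10)·(4469/3600) − (-43/60)·(149/30))/(427/75) = -7969/5124; β = (5·(149/30) − (-43/60)·(-10))/(427/75) = 1325/427.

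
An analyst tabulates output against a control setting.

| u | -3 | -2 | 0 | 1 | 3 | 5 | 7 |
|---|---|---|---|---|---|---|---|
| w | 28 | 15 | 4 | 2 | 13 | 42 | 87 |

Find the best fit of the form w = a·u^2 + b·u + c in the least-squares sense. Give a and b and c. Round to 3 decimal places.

a = 2.058, b = -2.373, c = 2.498

With design matrix A, AᵀA = [[3205, 461, 97]; [461, 97, 11]; [97, 11, 7]] and Aᵀw = [5744, 746, 191]ᵀ.
Inverting the 3×3 Gram matrix, [a, b, c]ᵀ = [14171/6886, -147067/61974, 77392/30987]ᵀ.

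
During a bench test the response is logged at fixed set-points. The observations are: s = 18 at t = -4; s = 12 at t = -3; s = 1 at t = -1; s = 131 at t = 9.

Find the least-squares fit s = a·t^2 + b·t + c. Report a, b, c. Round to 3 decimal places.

a = 1.440, b = 1.414, c = 1.634

The normal system AᵀA·[a, b, c]ᵀ = Aᵀs is [[6899, 637, 107]; [637, 107, 1]; [107, 1, 4]]·[a, b, c]ᵀ = [11008, 1070, 162]ᵀ.
Solving the 3×3 system (Gaussian elimination) gives a = 56167/39012, b = 55147/39012, c = 5311/3251.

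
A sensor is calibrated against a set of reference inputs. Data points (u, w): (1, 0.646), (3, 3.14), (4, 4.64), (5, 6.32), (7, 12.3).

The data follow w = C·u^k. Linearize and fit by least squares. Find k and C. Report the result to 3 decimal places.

Linearized form: ln w = k·ln u + ln C. From the 5 transformed points,
Σln u = 6.0403, Σ(ln u)² = 9.5056, Σln w = 6.5953, Σln u·ln w = 11.2354.
Equations: 9.5056·k + 6.0403·ln C = 11.2354;  6.0403·k + 5·ln C = 6.5953.
Slope k = (n·Σln u·ln w − Σln u·Σln w)/(n·Σ(ln u)² − (Σln u)²) = (5·11.2354 − 6.0403·6.5953)/11.0434 = 1.47960; ln C = (Σln w − k·Σln u)/n = -0.46837, so C = exp(-0.46837) = 0.62602.

k = 1.480, C = 0.626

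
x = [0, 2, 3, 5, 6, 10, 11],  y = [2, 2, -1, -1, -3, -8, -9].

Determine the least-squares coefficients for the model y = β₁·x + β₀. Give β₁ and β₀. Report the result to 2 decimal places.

β₁ = -1.06, β₀ = 3.06

MᵀM·[β₁, β₀]ᵀ = Mᵀy reads: 295·β₁ + 37·β₀ = -201;  37·β₁ + 7·β₀ = -18.
Determinant 295·7 − 37² = 696.
β₁ = ((-201)·7 − 37·(-18))/696 = -247/232; β₀ = (295·(-18) − 37·(-201))/696 = 709/232.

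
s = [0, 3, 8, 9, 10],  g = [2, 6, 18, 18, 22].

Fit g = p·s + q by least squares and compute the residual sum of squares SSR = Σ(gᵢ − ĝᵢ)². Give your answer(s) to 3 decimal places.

SSR = 4.800

The normal system XᵀX·[p, q]ᵀ = Xᵀg is [[254, 30]; [30, 5]]·[p, q]ᵀ = [544, 66]ᵀ.
Δ = 254·5 − 30² = 370.
p = (544·5 − 30·66)/370 = 2; q = (254·66 − 30·544)/370 = 6/5.
Residuals: 4/5, -6/5, 4/5, -6/5, 4/5; SSR = 24/5.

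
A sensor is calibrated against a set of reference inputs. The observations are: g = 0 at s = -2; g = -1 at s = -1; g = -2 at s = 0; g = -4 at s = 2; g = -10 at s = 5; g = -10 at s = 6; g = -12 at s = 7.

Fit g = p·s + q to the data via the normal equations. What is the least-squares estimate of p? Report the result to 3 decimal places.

p = -1.368

Normal-equation sums: Σs·s = 119, Σs = 17, Σ1 = 7.
And Σs·g = -201, Σg = -39.
det = 119·7 − 17² = 544.
p = ((-201)·7 − 17·(-39))/544 = -93/68; q = (119·(-39) − 17·(-201))/544 = -9/4.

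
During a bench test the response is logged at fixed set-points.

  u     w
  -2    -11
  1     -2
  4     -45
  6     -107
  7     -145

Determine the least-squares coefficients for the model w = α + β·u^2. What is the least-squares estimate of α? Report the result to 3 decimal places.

α = 1.386

Sums needed: Σ1 = 5, Σu^2 = 106, Σu^2·u^2 = 3970.
And Σw = -310, Σu^2·w = -11723.
XᵀX·[α, β]ᵀ = Xᵀw becomes [[5, 106]; [106, 3970]]·[α, β]ᵀ = [-310, -11723]ᵀ.
Eliminating β: 3970·(row 1) − 106·(row 2) gives 8614·α = 3970·(-310) − 106·(-11723) = 11938, so α = 5969/4307.
Then β = ((-11723) − 106·(5969/4307))/3970 = -25755/8614.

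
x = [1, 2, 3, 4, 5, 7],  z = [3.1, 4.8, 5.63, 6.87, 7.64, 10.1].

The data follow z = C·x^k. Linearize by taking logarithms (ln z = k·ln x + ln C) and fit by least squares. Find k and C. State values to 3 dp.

k = 0.585, C = 3.087

Taking logs, ln z = k·ln x + ln C, so regress ln z on ln x.
Σln x = 6.7334, Σ(ln x)² = 9.9861, Σln z = 10.7012, Σln x·ln z = 13.4300.
Equations: 9.9861·k + 6.7334·ln C = 13.4300;  6.7334·k + 6·ln C = 10.7012.
Δ = 9.9861·6 − (6.7334)² = 14.5777; k = (13.4300·6 − 6.7334·10.7012)/14.5777 = 0.58477, ln C = (9.9861·10.7012 − 6.7334·13.4300)/14.5777 = 1.12729, so C = exp(1.12729) = 3.08729.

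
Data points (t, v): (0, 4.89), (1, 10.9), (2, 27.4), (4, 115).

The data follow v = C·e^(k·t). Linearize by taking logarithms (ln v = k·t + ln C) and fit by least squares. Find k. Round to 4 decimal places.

k = 0.7925

Linearized form: ln v = k·t + ln C. From the 4 transformed points,
Σt = 7.0000, Σ(t)² = 21.0000, Σln v = 12.0314, Σt·ln v = 27.9896.
Normal system: [[21.0000, 7.0000]; [7.0000, 4]]·[k, ln C]ᵀ = [27.9896, 12.0314]ᵀ.
Solving (det = 35.0000): k = 0.79252, ln C = 1.62094.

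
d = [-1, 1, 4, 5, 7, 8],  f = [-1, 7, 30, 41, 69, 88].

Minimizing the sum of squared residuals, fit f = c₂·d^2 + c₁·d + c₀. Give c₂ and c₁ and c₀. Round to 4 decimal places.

c₂ = 0.9167, c₁ = 3.3167, c₀ = 1.9000

Compute the Gram sums: Σd^2·d^2 = 7380, Σd^2·d = 1044, Σd^2 = 156, Σd·d = 156, Σd = 24, Σ1 = 6.
Right-hand side: Σd^2·f = 10524, Σd·f = 1520, Σf = 234.
So MᵀM·[c₂, c₁, c₀]ᵀ = Mᵀf: [[7380, 1044, 156]; [1044, 156, 24]; [156, 24, 6]]·[c₂, c₁, c₀]ᵀ = [10524, 1520, 234]ᵀ.
Solving the 3×3 system (Gaussian elimination) gives c₂ = 11/12, c₁ = 199/60, c₀ = 19/10.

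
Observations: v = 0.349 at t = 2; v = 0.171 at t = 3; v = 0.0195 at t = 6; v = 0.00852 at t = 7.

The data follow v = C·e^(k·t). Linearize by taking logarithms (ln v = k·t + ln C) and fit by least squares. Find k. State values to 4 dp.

Linearized form: ln v = k·t + ln C. From the 4 transformed points,
Σt = 18.0000, Σ(t)² = 98.0000, Σln v = -11.5215, Σt·ln v = -64.3851.
Equations: 98.0000·k + 18.0000·ln C = -64.3851;  18.0000·k + 4·ln C = -11.5215.
Solving (det = 68.0000): k = -0.73756, ln C = 0.43865.

k = -0.7376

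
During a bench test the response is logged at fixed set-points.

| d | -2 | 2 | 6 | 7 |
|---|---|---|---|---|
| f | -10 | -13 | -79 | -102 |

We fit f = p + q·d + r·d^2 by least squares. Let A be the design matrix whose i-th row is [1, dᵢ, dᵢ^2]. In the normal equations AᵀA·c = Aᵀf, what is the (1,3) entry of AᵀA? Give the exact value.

93

Row 1 ↔ basis 1, column 3 ↔ basis d^2, so (AᵀA)_{1,3} = Σᵢ d^2 = (1)·(4) + (1)·(4) + (1)·(36) + (1)·(49) = 93.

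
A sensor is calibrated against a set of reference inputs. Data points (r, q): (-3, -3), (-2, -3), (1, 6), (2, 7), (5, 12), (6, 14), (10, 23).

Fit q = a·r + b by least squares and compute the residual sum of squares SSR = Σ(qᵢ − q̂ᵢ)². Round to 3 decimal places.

SSR = 5.678

Entries of AᵀA: Σr·r = 179, Σr = 19, Σ1 = 7.
And Σr·q = 409, Σq = 56.
AᵀA·[a, b]ᵀ = Aᵀq becomes [[179, 19]; [19, 7]]·[a, b]ᵀ = [409, 56]ᵀ.
Δ = 179·7 − 19² = 892.
a = (409·7 − 19·56)/892 = 1799/892; b = (179·56 − 19·409)/892 = 2253/892.
Residuals: 117/223, -1331/892, 325/223, 393/892, -136/223, -559/892, 273/892; SSR = 5065/892.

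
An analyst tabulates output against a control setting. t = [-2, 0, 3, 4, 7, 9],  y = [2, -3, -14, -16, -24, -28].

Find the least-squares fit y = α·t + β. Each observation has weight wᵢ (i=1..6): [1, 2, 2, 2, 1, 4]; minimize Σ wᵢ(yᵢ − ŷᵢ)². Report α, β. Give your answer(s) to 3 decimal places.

α = -2.717, β = -4.212

From the data, Σwᵢ·t·t = 427, Σwᵢ·t = 55, Σwᵢ·1 = 12.
Moment sums: Σwᵢ·t·y = -1392, Σwᵢ·y = -200.
Normal equations: [[427, 55]; [55, 12]]·[α, β]ᵀ = [-1392, -200]ᵀ.
Δ = 427·12 − 55² = 2099.
α = ((-1392)·12 − 55·(-200))/2099 = -5704/2099; β = (427·(-200) − 55·(-1392))/2099 = -8840/2099.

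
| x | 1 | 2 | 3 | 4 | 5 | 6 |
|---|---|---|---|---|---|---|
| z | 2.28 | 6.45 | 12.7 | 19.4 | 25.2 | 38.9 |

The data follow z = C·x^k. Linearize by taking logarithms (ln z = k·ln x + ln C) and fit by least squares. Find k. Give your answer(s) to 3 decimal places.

Linearized form: ln z = k·ln x + ln C. From the 6 transformed points,
AᵀA = [[9.4099, 6.5793]; [6.5793, 6]], rhs = [19.9481, 15.0830]ᵀ  (here Σln x = 6.5793, Σ(ln x)² = 9.4099, Σln z = 15.0830, Σln x·ln z = 19.9481).
Slope k = (n·Σln x·ln z − Σln x·Σln z)/(n·Σ(ln x)² − (Σln x)²) = (6·19.9481 − 6.5793·15.0830)/13.1729 = 1.55272; ln C = (Σln z − k·Σln x)/n = 0.81120.

k = 1.553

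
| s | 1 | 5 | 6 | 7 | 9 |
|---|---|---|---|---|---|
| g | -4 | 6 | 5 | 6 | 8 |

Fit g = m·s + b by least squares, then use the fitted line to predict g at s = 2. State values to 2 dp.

The normal equations are: 192·m + 28·b = 170;  28·m + 5·b = 21.
Eliminating b: 5·(row 1) − 28·(row 2) gives 176·m = 5·170 − 28·21 = 262, so m = 131/88.
Then b = (21 − 28·(131/88))/5 = -91/22.
At s = 2: ĝ = (131/88)·(2) + (-91/22)·(1) = -51/44.

ĝ = -1.16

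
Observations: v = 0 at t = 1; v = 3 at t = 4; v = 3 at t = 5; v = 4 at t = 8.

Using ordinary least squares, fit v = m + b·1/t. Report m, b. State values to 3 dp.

XᵀX·[m, b]ᵀ = Xᵀv reads: 4·m + (63/40)·b = 10;  (63/40)·m + (1789/1600)·b = 37/20.
(Σ1 = 4, Σ1/t = 63/40, Σ1/t·1/t = 1789/1600, Σv = 10, Σ1/t·v = 37/20.)
det = 4·(1789/1600) − (63/40)² = 3187/1600.
m = (10·(1789/1600) − (63/40)·(37/20))/(3187/1600) = 13228/3187; b = (4·(37/20) − (63/40)·10)/(3187/1600) = -13360/3187.

m = 4.151, b = -4.192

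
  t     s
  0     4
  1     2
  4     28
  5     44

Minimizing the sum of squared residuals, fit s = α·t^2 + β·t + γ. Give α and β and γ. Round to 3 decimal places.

The normal system MᵀM·[α, β, γ]ᵀ = Mᵀs is [[882, 190, 42]; [190, 42, 10]; [42, 10, 4]]·[α, β, γ]ᵀ = [1550, 334, 78]ᵀ.
Inverting the 3×3 Gram matrix, [α, β, γ]ᵀ = [9/4, -209/68, 121/34]ᵀ.

α = 2.250, β = -3.074, γ = 3.559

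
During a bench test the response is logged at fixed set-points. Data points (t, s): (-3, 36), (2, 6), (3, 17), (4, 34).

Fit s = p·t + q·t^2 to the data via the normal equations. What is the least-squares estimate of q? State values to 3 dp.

q = 2.932

Setting ∂/∂p … = 0 gives: 38·p + 72·q = 91;  72·p + 434·q = 1045.
Eliminating q: 434·(row 1) − 72·(row 2) gives 11308·p = 434·91 − 72·1045 = -35746, so p = -17873/5654.
Then q = (1045 − 72·(-17873/5654))/434 = 16579/5654.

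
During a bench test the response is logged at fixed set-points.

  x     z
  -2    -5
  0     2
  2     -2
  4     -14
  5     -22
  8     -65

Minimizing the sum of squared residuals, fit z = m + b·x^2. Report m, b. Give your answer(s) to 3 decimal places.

m = 1.721, b = -1.029

Setting ∂/∂m … = 0 gives: 6·m + 113·b = -106;  113·m + 5009·b = -4962.
(Σ1 = 6, Σx^2 = 113, Σx^2·x^2 = 5009, Σz = -106, Σx^2·z = -4962.)
det = 6·5009 − 113² = 17285.
m = ((-106)·5009 − 113·(-4962))/17285 = 29752/17285; b = (6·(-4962) − 113·(-106))/17285 = -17794/17285.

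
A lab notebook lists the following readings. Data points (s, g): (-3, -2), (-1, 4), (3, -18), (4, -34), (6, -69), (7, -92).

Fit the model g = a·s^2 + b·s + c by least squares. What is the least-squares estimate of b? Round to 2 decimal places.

Entries of XᵀX: Σs^2·s^2 = 4116, Σs^2·s = 622, Σs^2 = 120, Σs·s = 120, Σs = 16, Σ1 = 6.
Moment sums: Σs^2·g = -7712, Σs·g = -1246, Σg = -211.
Inverting the 3×3 Gram matrix, [a, b, c]ᵀ = [-47761/31125, -29504/10375, 193379/62250]ᵀ.

b = -2.84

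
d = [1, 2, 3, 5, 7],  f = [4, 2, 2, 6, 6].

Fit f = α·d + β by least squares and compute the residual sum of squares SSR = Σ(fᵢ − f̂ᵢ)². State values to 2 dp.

From the data, Σd·d = 88, Σd = 18, Σ1 = 5.
And Σd·f = 86, Σf = 20.
AᵀA·[α, β]ᵀ = Aᵀf becomes [[88, 18]; [18, 5]]·[α, β]ᵀ = [86, 20]ᵀ.
Δ = 88·5 − 18² = 116.
α = (86·5 − 18·20)/116 = 35/58; β = (88·20 − 18·86)/116 = 53/29.
Residuals: 91/58, -30/29, -95/58, 67/58, -3/58; SSR = 219/29.

SSR = 7.55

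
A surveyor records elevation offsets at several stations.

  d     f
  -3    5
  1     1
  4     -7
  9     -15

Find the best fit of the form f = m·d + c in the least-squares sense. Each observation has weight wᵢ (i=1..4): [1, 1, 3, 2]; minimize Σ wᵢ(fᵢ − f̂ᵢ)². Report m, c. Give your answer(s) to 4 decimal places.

AᵀWA·[m, c]ᵀ = AᵀWf reads: 220·m + 28·c = -368;  28·m + 7·c = -45.
(Σwᵢ·d·d = 220, Σwᵢ·d = 28, Σwᵢ·1 = 7, Σwᵢ·d·f = -368, Σwᵢ·f = -45.)
Determinant 220·7 − 28² = 756.
m = ((-368)·7 − 28·(-45))/756 = -47/27; c = (220·(-45) − 28·(-368))/756 = 101/189.

m = -1.7407, c = 0.5344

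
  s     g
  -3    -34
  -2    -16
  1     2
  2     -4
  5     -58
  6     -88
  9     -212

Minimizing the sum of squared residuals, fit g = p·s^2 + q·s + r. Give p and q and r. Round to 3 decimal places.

p = -2.968, q = 2.938, r = 1.725

Forming MᵀM = [[8596, 1044, 160]; [1044, 160, 18]; [160, 18, 7]] and Mᵀg = [-22174, -2598, -410]ᵀ gives MᵀM·[p, q, r]ᵀ = Mᵀg.
Solving the 3×3 system (Gaussian elimination) gives p = -209705/70644, q = 69177/23548, r = 60943/35322.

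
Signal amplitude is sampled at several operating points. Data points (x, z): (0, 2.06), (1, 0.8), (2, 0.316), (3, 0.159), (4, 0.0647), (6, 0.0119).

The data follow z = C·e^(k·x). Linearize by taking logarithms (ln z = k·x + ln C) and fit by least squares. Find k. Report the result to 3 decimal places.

k = -0.849

With ln zᵢ as the transformed response and xᵢ as the regressor:
Σx = 16.0000, Σ(x)² = 66.0000, Σln z = -9.6605, Σx·ln z = -45.5830.
Equations: 66.0000·k + 16.0000·ln C = -45.5830;  16.0000·k + 6·ln C = -9.6605.
Δ = 66.0000·6 − (16.0000)² = 140.0000; k = (-45.5830·6 − 16.0000·-9.6605)/140.0000 = -0.84950, ln C = (66.0000·-9.6605 − 16.0000·-45.5830)/140.0000 = 0.65524.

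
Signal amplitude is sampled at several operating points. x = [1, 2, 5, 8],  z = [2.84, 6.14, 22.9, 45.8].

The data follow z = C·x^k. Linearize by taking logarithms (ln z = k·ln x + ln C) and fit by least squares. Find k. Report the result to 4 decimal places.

k = 1.3485

Taking logs, ln z = k·ln x + ln C, so regress ln z on ln x.
XᵀX = [[7.3948, 4.3820]; [4.3820, 4]], rhs = [14.2497, 9.8140]ᵀ  (here Σln x = 4.3820, Σ(ln x)² = 7.3948, Σln z = 9.8140, Σln x·ln z = 14.2497).
Slope k = (n·Σln x·ln z − Σln x·Σln z)/(n·Σ(ln x)² − (Σln x)²) = (4·14.2497 − 4.3820·9.8140)/10.3771 = 1.34848; ln C = (Σln z − k·Σln x)/n = 0.97625.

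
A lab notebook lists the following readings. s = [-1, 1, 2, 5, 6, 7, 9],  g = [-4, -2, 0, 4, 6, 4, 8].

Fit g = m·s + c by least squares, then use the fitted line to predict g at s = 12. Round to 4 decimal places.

ĝ = 11.6617

MᵀM·[m, c]ᵀ = Mᵀg reads: 197·m + 29·c = 158;  29·m + 7·c = 16.
det = 197·7 − 29² = 538.
m = (158·7 − 29·16)/538 = 321/269; c = (197·16 − 29·158)/538 = -715/269.
At s = 12: ĝ = (321/269)·(12) + (-715/269)·(1) = 3137/269.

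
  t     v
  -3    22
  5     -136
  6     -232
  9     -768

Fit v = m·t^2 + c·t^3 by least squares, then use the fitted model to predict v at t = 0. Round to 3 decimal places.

Entries of XᵀX: Σt^2·t^2 = 8563, Σt^2·t^3 = 69707, Σt^3·t^3 = 594451.
Right-hand side: Σt^2·v = -73762, Σt^3·v = -627578.
Determinant 8563·594451 − 69707² = 231218064.
m = ((-73762)·594451 − 69707·(-627578))/231218064 = -42641/97314; c = (8563·(-627578) − 69707·(-73762))/231218064 = -1075105/1070454.
At t = 0: v̂ = (-42641/97314)·(0) + (-1075105/1070454)·(0) = 0.

v̂ = 0.000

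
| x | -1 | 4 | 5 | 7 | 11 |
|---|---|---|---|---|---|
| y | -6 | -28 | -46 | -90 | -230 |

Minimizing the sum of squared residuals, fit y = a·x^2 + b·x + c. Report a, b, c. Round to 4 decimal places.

a = -2.0241, b = 1.5824, c = -2.4054

With design matrix M, MᵀM = [[17924, 1862, 212]; [1862, 212, 26]; [212, 26, 5]] and Mᵀy = [-33844, -3496, -400]ᵀ.
Row-reducing yields a = -10236/5057, b = 8002/5057, c = -12164/5057.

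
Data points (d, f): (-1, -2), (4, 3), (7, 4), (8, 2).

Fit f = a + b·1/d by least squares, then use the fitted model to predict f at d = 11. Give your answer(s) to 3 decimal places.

Entries of MᵀM: Σ1 = 4, Σ1/d = -27/56, Σ1/d·1/d = 3445/3136.
Moment sums: Σf = 7, Σ1/d·f = 25/7.
MᵀM·[a, b]ᵀ = Mᵀf becomes [[4, -27/56]; [-27/56, 3445/3136]]·[a, b]ᵀ = [7, 25/7]ᵀ.
Determinant 4·(3445/3136) − (-27/56)² = 13051/3136.
a = (7·(3445/3136) − (-27/56)·(25/7))/(13051/3136) = 29515/13051; b = (4·(25/7) − (-27/56)·7)/(13051/3136) = 55384/13051.
At d = 11: f̂ = (29515/13051)·(1) + (55384/13051)·(1/11) = 380049/143561.

f̂ = 2.647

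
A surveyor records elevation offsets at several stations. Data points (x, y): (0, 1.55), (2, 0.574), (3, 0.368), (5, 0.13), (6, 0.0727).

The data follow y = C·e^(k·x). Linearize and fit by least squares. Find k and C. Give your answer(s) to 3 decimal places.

Linearized form: ln y = k·x + ln C. From the 5 transformed points,
AᵀA = [[74.0000, 16.0000]; [16.0000, 5]], rhs = [-30.0389, -5.7782]ᵀ  (here Σx = 16.0000, Σ(x)² = 74.0000, Σln y = -5.7782, Σx·ln y = -30.0389).
Solving (det = 114.0000): k = -0.50652, ln C = 0.46523, so C = exp(0.46523) = 1.59238.

k = -0.507, C = 1.592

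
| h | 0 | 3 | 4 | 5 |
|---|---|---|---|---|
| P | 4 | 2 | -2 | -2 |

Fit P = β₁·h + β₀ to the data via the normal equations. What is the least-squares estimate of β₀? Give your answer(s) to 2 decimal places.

The normal equations are: 50·β₁ + 12·β₀ = -12;  12·β₁ + 4·β₀ = 2.
Eliminating β₀: 4·(row 1) − 12·(row 2) gives 56·β₁ = 4·(-12) − 12·2 = -72, so β₁ = -9/7.
Then β₀ = (2 − 12·(-9/7))/4 = 61/14.

β₀ = 4.36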